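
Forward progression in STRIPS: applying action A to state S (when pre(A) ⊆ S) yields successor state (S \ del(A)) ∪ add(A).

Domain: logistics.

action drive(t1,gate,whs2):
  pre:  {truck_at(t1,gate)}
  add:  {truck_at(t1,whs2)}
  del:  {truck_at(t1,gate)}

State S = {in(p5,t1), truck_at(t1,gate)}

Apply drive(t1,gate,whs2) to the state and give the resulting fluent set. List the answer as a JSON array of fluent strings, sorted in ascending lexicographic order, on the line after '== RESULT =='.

Progress:
  pre ⊆ S: {truck_at(t1,gate)} ⊆ S  — applicable
  S \ del = {in(p5,t1)}
  ∪ add   = {in(p5,t1), truck_at(t1,whs2)}

== RESULT ==
["in(p5,t1)", "truck_at(t1,whs2)"]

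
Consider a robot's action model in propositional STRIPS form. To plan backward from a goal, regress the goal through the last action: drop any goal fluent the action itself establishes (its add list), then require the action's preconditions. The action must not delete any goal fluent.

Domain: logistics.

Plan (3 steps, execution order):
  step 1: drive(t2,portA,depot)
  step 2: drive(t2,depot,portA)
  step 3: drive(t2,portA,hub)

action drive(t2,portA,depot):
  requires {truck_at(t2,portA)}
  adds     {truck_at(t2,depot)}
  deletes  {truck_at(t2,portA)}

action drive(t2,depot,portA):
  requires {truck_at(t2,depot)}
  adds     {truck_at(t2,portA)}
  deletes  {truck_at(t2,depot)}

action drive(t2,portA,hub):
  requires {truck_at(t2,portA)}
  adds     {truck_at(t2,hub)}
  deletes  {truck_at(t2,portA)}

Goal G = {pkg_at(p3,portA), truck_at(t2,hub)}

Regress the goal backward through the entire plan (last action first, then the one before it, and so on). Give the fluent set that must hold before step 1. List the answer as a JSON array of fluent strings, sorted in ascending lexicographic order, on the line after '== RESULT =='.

Regress step by step:
  through step 3 (drive(t2,portA,hub)): drop {truck_at(t2,hub)}, keep {pkg_at(p3,portA)}, require {truck_at(t2,portA)}
    → {pkg_at(p3,portA), truck_at(t2,portA)}
  through step 2 (drive(t2,depot,portA)): drop {truck_at(t2,portA)}, keep {pkg_at(p3,portA)}, require {truck_at(t2,depot)}
    → {pkg_at(p3,portA), truck_at(t2,depot)}
  through step 1 (drive(t2,portA,depot)): drop {truck_at(t2,depot)}, keep {pkg_at(p3,portA)}, require {truck_at(t2,portA)}
    → {pkg_at(p3,portA), truck_at(t2,portA)}

== RESULT ==
["pkg_at(p3,portA)", "truck_at(t2,portA)"]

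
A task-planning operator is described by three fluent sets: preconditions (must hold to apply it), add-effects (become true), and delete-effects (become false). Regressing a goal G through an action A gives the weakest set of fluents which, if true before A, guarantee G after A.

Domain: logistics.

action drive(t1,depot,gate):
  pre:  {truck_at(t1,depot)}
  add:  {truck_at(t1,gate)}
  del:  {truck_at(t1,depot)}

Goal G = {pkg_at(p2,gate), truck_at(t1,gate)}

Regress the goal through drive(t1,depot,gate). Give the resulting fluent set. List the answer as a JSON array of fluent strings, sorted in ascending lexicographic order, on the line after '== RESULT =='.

Regress:
  G ∩ del = {}  (empty — regression defined)
  G \ add = {pkg_at(p2,gate), truck_at(t1,gate)} \ {truck_at(t1,gate)} = {pkg_at(p2,gate)}
  ∪ pre   = {pkg_at(p2,gate)} ∪ {truck_at(t1,depot)}
          = {pkg_at(p2,gate), truck_at(t1,depot)}

== RESULT ==
["pkg_at(p2,gate)", "truck_at(t1,depot)"]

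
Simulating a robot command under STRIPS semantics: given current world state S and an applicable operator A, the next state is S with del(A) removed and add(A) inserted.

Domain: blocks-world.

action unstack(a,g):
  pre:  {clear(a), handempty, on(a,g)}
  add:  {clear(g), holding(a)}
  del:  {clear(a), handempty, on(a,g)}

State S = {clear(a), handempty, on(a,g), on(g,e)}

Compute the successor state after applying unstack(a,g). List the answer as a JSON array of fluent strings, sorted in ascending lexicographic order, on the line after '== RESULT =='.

Progress:
  pre ⊆ S: {clear(a), handempty, on(a,g)} ⊆ S  — applicable
  S \ del = {on(g,e)}
  ∪ add   = {clear(g), holding(a), on(g,e)}

== RESULT ==
["clear(g)", "holding(a)", "on(g,e)"]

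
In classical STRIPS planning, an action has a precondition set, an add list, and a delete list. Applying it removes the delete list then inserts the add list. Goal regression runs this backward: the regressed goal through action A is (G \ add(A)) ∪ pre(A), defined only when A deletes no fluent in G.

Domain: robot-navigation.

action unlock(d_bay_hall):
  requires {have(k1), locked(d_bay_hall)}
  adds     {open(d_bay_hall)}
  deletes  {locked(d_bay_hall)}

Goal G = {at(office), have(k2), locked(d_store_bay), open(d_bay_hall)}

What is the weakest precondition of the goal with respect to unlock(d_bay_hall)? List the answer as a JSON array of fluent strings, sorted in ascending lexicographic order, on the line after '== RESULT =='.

Regress:
  G ∩ del = {}  (empty — regression defined)
  G \ add = {at(office), have(k2), locked(d_store_bay), open(d_bay_hall)} \ {open(d_bay_hall)} = {at(office), have(k2), locked(d_store_bay)}
  ∪ pre   = {at(office), have(k2), locked(d_store_bay)} ∪ {have(k1), locked(d_bay_hall)}
          = {at(office), have(k1), have(k2), locked(d_bay_hall), locked(d_store_bay)}

== RESULT ==
["at(office)", "have(k1)", "have(k2)", "locked(d_bay_hall)", "locked(d_store_bay)"]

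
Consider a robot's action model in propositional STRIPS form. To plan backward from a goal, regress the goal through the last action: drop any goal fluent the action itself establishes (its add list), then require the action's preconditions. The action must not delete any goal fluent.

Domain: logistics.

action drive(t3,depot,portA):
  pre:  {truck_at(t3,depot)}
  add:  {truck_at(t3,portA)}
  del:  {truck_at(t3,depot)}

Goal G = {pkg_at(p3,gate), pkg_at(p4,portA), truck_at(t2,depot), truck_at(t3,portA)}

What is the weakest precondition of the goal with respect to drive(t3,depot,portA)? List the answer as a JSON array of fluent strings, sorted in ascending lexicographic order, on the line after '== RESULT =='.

Compute (G \ add) ∪ pre:
  G ∩ del = {}  (empty — regression defined)
  G \ add = {pkg_at(p3,gate), pkg_at(p4,portA), truck_at(t2,depot), truck_at(t3,portA)} \ {truck_at(t3,portA)} = {pkg_at(p3,gate), pkg_at(p4,portA), truck_at(t2,depot)}
  ∪ pre   = {pkg_at(p3,gate), pkg_at(p4,portA), truck_at(t2,depot)} ∪ {truck_at(t3,depot)}
          = {pkg_at(p3,gate), pkg_at(p4,portA), truck_at(t2,depot), truck_at(t3,depot)}

== RESULT ==
["pkg_at(p3,gate)", "pkg_at(p4,portA)", "truck_at(t2,depot)", "truck_at(t3,depot)"]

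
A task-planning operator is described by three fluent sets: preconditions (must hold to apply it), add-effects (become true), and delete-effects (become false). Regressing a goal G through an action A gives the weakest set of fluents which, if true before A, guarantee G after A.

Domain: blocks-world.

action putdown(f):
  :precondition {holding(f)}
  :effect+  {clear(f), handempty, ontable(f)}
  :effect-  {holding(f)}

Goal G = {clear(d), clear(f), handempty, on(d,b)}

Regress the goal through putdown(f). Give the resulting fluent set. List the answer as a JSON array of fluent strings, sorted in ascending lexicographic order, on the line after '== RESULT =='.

Regress:
  G ∩ del = {}  (empty — regression defined)
  G \ add = {clear(d), clear(f), handempty, on(d,b)} \ {clear(f), handempty, ontable(f)} = {clear(d), on(d,b)}
  ∪ pre   = {clear(d), on(d,b)} ∪ {holding(f)}
          = {clear(d), holding(f), on(d,b)}

== RESULT ==
["clear(d)", "holding(f)", "on(d,b)"]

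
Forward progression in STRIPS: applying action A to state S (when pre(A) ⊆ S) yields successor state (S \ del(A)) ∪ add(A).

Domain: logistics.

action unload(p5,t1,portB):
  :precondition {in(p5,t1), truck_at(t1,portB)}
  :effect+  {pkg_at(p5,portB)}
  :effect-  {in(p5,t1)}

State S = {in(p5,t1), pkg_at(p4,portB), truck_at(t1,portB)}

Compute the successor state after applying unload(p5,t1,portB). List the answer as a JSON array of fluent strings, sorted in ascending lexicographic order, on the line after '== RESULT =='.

Progress:
  pre ⊆ S: {in(p5,t1), truck_at(t1,portB)} ⊆ S  — applicable
  S \ del = {pkg_at(p4,portB), truck_at(t1,portB)}
  ∪ add   = {pkg_at(p4,portB), pkg_at(p5,portB), truck_at(t1,portB)}

== RESULT ==
["pkg_at(p4,portB)", "pkg_at(p5,portB)", "truck_at(t1,portB)"]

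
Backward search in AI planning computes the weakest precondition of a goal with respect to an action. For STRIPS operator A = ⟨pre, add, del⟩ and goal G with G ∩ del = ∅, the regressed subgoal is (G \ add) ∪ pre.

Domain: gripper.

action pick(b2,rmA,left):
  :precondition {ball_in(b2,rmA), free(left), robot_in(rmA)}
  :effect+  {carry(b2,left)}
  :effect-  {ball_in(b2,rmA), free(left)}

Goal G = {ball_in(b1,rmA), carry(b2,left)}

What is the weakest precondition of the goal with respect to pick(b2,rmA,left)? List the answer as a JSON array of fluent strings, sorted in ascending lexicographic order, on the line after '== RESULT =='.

Regress:
  G ∩ del = {}  (empty — regression defined)
  G \ add = {ball_in(b1,rmA), carry(b2,left)} \ {carry(b2,left)} = {ball_in(b1,rmA)}
  ∪ pre   = {ball_in(b1,rmA)} ∪ {ball_in(b2,rmA), free(left), robot_in(rmA)}
          = {ball_in(b1,rmA), ball_in(b2,rmA), free(left), robot_in(rmA)}

== RESULT ==
["ball_in(b1,rmA)", "ball_in(b2,rmA)", "free(left)", "robot_in(rmA)"]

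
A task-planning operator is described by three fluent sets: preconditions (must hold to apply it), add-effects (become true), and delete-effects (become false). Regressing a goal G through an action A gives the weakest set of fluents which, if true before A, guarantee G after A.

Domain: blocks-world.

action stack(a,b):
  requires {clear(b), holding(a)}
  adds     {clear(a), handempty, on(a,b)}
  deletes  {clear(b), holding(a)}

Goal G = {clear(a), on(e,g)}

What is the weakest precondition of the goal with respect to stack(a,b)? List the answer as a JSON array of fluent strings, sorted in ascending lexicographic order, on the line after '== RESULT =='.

Compute (G \ add) ∪ pre:
  G ∩ del = {}  (empty — regression defined)
  G \ add = {clear(a), on(e,g)} \ {clear(a), handempty, on(a,b)} = {on(e,g)}
  ∪ pre   = {on(e,g)} ∪ {clear(b), holding(a)}
          = {clear(b), holding(a), on(e,g)}

== RESULT ==
["clear(b)", "holding(a)", "on(e,g)"]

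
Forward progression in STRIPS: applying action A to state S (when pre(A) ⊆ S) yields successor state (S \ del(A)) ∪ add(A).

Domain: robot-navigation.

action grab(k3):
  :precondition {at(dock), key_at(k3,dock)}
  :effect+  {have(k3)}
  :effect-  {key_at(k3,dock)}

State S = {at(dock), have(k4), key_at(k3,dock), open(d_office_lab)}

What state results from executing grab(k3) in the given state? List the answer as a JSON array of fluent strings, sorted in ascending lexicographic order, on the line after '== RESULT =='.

Compute (S \ del) ∪ add:
  pre ⊆ S: {at(dock), key_at(k3,dock)} ⊆ S  — applicable
  S \ del = {at(dock), have(k4), open(d_office_lab)}
  ∪ add   = {at(dock), have(k3), have(k4), open(d_office_lab)}

== RESULT ==
["at(dock)", "have(k3)", "have(k4)", "open(d_office_lab)"]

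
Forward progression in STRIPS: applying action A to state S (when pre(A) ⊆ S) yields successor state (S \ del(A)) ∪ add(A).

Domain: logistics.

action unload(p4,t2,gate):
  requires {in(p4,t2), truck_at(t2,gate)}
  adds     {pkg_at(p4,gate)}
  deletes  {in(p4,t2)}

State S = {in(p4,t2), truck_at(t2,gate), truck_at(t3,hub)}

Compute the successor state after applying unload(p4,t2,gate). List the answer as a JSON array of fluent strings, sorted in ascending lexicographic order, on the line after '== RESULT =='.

Progress:
  pre ⊆ S: {in(p4,t2), truck_at(t2,gate)} ⊆ S  — applicable
  S \ del = {truck_at(t2,gate), truck_at(t3,hub)}
  ∪ add   = {pkg_at(p4,gate), truck_at(t2,gate), truck_at(t3,hub)}

== RESULT ==
["pkg_at(p4,gate)", "truck_at(t2,gate)", "truck_at(t3,hub)"]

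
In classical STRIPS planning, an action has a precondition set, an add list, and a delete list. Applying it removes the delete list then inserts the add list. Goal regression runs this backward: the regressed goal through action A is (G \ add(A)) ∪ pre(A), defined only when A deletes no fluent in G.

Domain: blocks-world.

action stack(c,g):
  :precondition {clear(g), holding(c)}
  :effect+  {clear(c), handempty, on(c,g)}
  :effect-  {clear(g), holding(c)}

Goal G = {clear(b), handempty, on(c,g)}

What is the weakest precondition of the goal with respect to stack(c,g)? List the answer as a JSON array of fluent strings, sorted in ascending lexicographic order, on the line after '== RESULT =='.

Regress:
  G ∩ del = {}  (empty — regression defined)
  G \ add = {clear(b), handempty, on(c,g)} \ {clear(c), handempty, on(c,g)} = {clear(b)}
  ∪ pre   = {clear(b)} ∪ {clear(g), holding(c)}
          = {clear(b), clear(g), holding(c)}

== RESULT ==
["clear(b)", "clear(g)", "holding(c)"]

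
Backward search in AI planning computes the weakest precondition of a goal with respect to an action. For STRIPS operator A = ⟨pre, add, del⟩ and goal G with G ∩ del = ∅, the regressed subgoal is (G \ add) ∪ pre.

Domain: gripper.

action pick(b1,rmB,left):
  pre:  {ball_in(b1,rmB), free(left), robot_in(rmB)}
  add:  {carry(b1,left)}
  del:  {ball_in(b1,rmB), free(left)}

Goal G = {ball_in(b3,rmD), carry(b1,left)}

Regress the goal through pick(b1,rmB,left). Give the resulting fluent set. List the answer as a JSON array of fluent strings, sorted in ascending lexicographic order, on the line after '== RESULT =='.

Regress:
  G ∩ del = {}  (empty — regression defined)
  G \ add = {ball_in(b3,rmD), carry(b1,left)} \ {carry(b1,left)} = {ball_in(b3,rmD)}
  ∪ pre   = {ball_in(b3,rmD)} ∪ {ball_in(b1,rmB), free(left), robot_in(rmB)}
          = {ball_in(b1,rmB), ball_in(b3,rmD), free(left), robot_in(rmB)}

== RESULT ==
["ball_in(b1,rmB)", "ball_in(b3,rmD)", "free(left)", "robot_in(rmB)"]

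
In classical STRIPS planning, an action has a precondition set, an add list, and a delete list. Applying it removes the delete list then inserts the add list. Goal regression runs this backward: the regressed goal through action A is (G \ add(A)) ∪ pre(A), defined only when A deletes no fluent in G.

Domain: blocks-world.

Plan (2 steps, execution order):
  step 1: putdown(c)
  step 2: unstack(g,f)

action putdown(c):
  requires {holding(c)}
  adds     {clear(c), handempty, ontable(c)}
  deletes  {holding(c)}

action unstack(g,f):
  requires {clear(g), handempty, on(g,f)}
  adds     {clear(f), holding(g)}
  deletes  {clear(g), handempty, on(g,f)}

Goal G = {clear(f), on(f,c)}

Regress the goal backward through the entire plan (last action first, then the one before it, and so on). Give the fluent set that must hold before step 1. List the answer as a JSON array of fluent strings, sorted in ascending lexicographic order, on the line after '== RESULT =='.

Work backward from the goal:
  through step 2 (unstack(g,f)): drop {clear(f)}, keep {on(f,c)}, require {clear(g), handempty, on(g,f)}
    → {clear(g), handempty, on(f,c), on(g,f)}
  through step 1 (putdown(c)): drop {handempty}, keep {clear(g), on(f,c), on(g,f)}, require {holding(c)}
    → {clear(g), holding(c), on(f,c), on(g,f)}

== RESULT ==
["clear(g)", "holding(c)", "on(f,c)", "on(g,f)"]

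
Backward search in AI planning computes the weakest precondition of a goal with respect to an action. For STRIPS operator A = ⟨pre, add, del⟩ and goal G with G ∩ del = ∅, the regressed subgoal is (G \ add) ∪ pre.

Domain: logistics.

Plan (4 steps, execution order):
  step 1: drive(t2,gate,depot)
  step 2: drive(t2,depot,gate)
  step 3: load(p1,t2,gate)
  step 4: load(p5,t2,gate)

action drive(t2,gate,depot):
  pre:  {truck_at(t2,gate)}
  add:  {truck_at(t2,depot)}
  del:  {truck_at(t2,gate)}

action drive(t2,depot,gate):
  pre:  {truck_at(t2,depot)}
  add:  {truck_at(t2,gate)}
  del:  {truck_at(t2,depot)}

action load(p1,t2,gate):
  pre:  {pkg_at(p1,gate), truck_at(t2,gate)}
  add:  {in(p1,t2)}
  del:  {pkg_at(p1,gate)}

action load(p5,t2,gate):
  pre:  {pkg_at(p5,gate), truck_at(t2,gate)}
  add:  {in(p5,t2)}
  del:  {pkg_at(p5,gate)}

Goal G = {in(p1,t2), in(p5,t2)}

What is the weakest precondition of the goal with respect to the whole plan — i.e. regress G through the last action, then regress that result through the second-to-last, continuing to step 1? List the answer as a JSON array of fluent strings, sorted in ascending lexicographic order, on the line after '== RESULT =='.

Regress step by step:
  through step 4 (load(p5,t2,gate)): drop {in(p5,t2)}, keep {in(p1,t2)}, require {pkg_at(p5,gate), truck_at(t2,gate)}
    → {in(p1,t2), pkg_at(p5,gate), truck_at(t2,gate)}
  through step 3 (load(p1,t2,gate)): drop {in(p1,t2)}, keep {pkg_at(p5,gate), truck_at(t2,gate)}, require {pkg_at(p1,gate), truck_at(t2,gate)}
    → {pkg_at(p1,gate), pkg_at(p5,gate), truck_at(t2,gate)}
  through step 2 (drive(t2,depot,gate)): drop {truck_at(t2,gate)}, keep {pkg_at(p1,gate), pkg_at(p5,gate)}, require {truck_at(t2,depot)}
    → {pkg_at(p1,gate), pkg_at(p5,gate), truck_at(t2,depot)}
  through step 1 (drive(t2,gate,depot)): drop {truck_at(t2,depot)}, keep {pkg_at(p1,gate), pkg_at(p5,gate)}, require {truck_at(t2,gate)}
    → {pkg_at(p1,gate), pkg_at(p5,gate), truck_at(t2,gate)}

== RESULT ==
["pkg_at(p1,gate)", "pkg_at(p5,gate)", "truck_at(t2,gate)"]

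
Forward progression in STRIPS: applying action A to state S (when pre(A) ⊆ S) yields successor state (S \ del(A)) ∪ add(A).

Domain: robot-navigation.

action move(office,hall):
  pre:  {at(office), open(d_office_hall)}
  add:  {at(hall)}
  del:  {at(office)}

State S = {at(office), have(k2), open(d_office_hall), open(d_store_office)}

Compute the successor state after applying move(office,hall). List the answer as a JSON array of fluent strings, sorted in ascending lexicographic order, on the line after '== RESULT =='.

Progress:
  pre ⊆ S: {at(office), open(d_office_hall)} ⊆ S  — applicable
  S \ del = {have(k2), open(d_office_hall), open(d_store_office)}
  ∪ add   = {at(hall), have(k2), open(d_office_hall), open(d_store_office)}

== RESULT ==
["at(hall)", "have(k2)", "open(d_office_hall)", "open(d_store_office)"]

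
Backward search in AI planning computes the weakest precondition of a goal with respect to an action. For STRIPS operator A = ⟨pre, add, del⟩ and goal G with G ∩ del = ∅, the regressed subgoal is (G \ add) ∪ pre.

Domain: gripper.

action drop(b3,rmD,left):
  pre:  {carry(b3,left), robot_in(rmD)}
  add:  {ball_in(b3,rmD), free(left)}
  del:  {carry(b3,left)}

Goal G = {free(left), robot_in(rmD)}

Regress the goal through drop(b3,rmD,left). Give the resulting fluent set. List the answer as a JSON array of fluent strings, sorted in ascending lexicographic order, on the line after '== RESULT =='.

Regress:
  G ∩ del = {}  (empty — regression defined)
  G \ add = {free(left), robot_in(rmD)} \ {ball_in(b3,rmD), free(left)} = {robot_in(rmD)}
  ∪ pre   = {robot_in(rmD)} ∪ {carry(b3,left), robot_in(rmD)}
          = {carry(b3,left), robot_in(rmD)}

== RESULT ==
["carry(b3,left)", "robot_in(rmD)"]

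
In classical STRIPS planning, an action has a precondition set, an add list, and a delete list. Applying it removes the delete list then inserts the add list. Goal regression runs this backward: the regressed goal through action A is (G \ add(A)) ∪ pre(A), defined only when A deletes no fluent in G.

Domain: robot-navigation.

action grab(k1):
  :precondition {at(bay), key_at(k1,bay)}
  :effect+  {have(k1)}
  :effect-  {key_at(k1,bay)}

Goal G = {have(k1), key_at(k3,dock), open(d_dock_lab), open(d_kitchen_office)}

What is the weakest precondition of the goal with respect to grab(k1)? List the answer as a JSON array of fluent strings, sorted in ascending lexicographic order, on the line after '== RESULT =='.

Compute (G \ add) ∪ pre:
  G ∩ del = {}  (empty — regression defined)
  G \ add = {have(k1), key_at(k3,dock), open(d_dock_lab), open(d_kitchen_office)} \ {have(k1)} = {key_at(k3,dock), open(d_dock_lab), open(d_kitchen_office)}
  ∪ pre   = {key_at(k3,dock), open(d_dock_lab), open(d_kitchen_office)} ∪ {at(bay), key_at(k1,bay)}
          = {at(bay), key_at(k1,bay), key_at(k3,dock), open(d_dock_lab), open(d_kitchen_office)}

== RESULT ==
["at(bay)", "key_at(k1,bay)", "key_at(k3,dock)", "open(d_dock_lab)", "open(d_kitchen_office)"]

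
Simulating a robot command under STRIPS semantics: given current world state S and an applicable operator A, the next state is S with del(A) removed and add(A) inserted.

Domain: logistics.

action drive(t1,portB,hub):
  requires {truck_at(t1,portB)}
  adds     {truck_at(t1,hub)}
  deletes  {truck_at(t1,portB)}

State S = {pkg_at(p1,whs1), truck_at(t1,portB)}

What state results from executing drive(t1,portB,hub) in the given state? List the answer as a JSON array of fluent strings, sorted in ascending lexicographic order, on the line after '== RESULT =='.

Compute (S \ del) ∪ add:
  pre ⊆ S: {truck_at(t1,portB)} ⊆ S  — applicable
  S \ del = {pkg_at(p1,whs1)}
  ∪ add   = {pkg_at(p1,whs1), truck_at(t1,hub)}

== RESULT ==
["pkg_at(p1,whs1)", "truck_at(t1,hub)"]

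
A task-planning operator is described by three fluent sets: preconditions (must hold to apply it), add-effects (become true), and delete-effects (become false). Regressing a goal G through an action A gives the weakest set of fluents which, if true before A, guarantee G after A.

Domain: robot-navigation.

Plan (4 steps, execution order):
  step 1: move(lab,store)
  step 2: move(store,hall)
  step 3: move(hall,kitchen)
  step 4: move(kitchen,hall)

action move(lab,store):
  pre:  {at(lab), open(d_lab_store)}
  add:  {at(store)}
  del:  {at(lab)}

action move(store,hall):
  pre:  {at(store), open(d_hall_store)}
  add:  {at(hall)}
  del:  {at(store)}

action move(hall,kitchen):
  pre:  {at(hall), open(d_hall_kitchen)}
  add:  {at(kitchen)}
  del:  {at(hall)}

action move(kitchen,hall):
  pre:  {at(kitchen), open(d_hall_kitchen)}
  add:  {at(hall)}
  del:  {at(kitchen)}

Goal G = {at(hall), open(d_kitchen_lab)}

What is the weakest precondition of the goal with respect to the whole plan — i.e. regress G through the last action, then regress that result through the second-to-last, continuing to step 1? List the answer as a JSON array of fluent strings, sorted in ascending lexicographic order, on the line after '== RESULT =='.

Work backward from the goal:
  through step 4 (move(kitchen,hall)): drop {at(hall)}, keep {open(d_kitchen_lab)}, require {at(kitchen), open(d_hall_kitchen)}
    → {at(kitchen), open(d_hall_kitchen), open(d_kitchen_lab)}
  through step 3 (move(hall,kitchen)): drop {at(kitchen)}, keep {open(d_hall_kitchen), open(d_kitchen_lab)}, require {at(hall), open(d_hall_kitchen)}
    → {at(hall), open(d_hall_kitchen), open(d_kitchen_lab)}
  through step 2 (move(store,hall)): drop {at(hall)}, keep {open(d_hall_kitchen), open(d_kitchen_lab)}, require {at(store), open(d_hall_store)}
    → {at(store), open(d_hall_kitchen), open(d_hall_store), open(d_kitchen_lab)}
  through step 1 (move(lab,store)): drop {at(store)}, keep {open(d_hall_kitchen), open(d_hall_store), open(d_kitchen_lab)}, require {at(lab), open(d_lab_store)}
    → {at(lab), open(d_hall_kitchen), open(d_hall_store), open(d_kitchen_lab), open(d_lab_store)}

== RESULT ==
["at(lab)", "open(d_hall_kitchen)", "open(d_hall_store)", "open(d_kitchen_lab)", "open(d_lab_store)"]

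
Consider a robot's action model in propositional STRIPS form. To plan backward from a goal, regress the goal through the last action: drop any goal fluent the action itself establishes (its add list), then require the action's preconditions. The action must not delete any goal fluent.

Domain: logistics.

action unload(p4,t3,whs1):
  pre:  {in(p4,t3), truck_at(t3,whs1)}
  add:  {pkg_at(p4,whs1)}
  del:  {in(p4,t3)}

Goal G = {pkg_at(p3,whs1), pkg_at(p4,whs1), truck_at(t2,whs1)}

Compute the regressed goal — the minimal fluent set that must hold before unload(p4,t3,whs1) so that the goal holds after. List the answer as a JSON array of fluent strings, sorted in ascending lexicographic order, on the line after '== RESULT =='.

Compute (G \ add) ∪ pre:
  G ∩ del = {}  (empty — regression defined)
  G \ add = {pkg_at(p3,whs1), pkg_at(p4,whs1), truck_at(t2,whs1)} \ {pkg_at(p4,whs1)} = {pkg_at(p3,whs1), truck_at(t2,whs1)}
  ∪ pre   = {pkg_at(p3,whs1), truck_at(t2,whs1)} ∪ {in(p4,t3), truck_at(t3,whs1)}
          = {in(p4,t3), pkg_at(p3,whs1), truck_at(t2,whs1), truck_at(t3,whs1)}

== RESULT ==
["in(p4,t3)", "pkg_at(p3,whs1)", "truck_at(t2,whs1)", "truck_at(t3,whs1)"]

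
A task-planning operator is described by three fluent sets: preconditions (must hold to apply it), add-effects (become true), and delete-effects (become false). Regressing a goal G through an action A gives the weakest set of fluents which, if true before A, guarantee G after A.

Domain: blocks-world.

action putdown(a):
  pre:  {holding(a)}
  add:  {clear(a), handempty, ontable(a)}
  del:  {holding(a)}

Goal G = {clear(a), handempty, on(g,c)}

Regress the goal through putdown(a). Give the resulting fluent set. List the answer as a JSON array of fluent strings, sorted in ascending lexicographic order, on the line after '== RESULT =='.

Regress:
  G ∩ del = {}  (empty — regression defined)
  G \ add = {clear(a), handempty, on(g,c)} \ {clear(a), handempty, ontable(a)} = {on(g,c)}
  ∪ pre   = {on(g,c)} ∪ {holding(a)}
          = {holding(a), on(g,c)}

== RESULT ==
["holding(a)", "on(g,c)"]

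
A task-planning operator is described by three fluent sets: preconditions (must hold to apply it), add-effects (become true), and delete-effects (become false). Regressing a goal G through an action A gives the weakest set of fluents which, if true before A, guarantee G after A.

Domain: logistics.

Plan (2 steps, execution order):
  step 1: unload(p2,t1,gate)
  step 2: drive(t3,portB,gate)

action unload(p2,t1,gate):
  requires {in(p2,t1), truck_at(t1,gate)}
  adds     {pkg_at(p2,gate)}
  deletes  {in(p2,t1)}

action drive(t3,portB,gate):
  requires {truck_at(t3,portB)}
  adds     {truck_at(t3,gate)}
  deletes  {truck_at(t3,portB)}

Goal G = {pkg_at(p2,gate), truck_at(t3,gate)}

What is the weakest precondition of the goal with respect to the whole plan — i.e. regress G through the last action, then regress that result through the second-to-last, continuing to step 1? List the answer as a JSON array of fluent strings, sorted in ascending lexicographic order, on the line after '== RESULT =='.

Regress step by step:
  through step 2 (drive(t3,portB,gate)): drop {truck_at(t3,gate)}, keep {pkg_at(p2,gate)}, require {truck_at(t3,portB)}
    → {pkg_at(p2,gate), truck_at(t3,portB)}
  through step 1 (unload(p2,t1,gate)): drop {pkg_at(p2,gate)}, keep {truck_at(t3,portB)}, require {in(p2,t1), truck_at(t1,gate)}
    → {in(p2,t1), truck_at(t1,gate), truck_at(t3,portB)}

== RESULT ==
["in(p2,t1)", "truck_at(t1,gate)", "truck_at(t3,portB)"]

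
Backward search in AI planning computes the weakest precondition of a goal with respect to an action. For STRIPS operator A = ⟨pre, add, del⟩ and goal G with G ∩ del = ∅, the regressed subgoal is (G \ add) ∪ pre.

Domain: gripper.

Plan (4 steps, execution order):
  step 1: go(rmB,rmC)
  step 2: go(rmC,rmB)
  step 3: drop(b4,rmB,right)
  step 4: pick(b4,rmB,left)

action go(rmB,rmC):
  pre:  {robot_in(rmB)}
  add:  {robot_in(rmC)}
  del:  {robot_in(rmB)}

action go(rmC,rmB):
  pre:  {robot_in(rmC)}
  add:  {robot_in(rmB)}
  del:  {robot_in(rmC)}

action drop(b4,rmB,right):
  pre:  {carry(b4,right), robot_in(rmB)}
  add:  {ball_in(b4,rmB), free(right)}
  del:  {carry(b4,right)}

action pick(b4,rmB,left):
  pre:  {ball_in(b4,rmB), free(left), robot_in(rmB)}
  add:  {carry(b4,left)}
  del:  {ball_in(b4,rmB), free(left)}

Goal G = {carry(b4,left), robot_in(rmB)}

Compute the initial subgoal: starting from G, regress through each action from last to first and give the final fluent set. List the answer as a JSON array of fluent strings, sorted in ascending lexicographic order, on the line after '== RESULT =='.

Work backward from the goal:
  through step 4 (pick(b4,rmB,left)): drop {carry(b4,left)}, keep {robot_in(rmB)}, require {ball_in(b4,rmB), free(left), robot_in(rmB)}
    → {ball_in(b4,rmB), free(left), robot_in(rmB)}
  through step 3 (drop(b4,rmB,right)): drop {ball_in(b4,rmB)}, keep {free(left), robot_in(rmB)}, require {carry(b4,right), robot_in(rmB)}
    → {carry(b4,right), free(left), robot_in(rmB)}
  through step 2 (go(rmC,rmB)): drop {robot_in(rmB)}, keep {carry(b4,right), free(left)}, require {robot_in(rmC)}
    → {carry(b4,right), free(left), robot_in(rmC)}
  through step 1 (go(rmB,rmC)): drop {robot_in(rmC)}, keep {carry(b4,right), free(left)}, require {robot_in(rmB)}
    → {carry(b4,right), free(left), robot_in(rmB)}

== RESULT ==
["carry(b4,right)", "free(left)", "robot_in(rmB)"]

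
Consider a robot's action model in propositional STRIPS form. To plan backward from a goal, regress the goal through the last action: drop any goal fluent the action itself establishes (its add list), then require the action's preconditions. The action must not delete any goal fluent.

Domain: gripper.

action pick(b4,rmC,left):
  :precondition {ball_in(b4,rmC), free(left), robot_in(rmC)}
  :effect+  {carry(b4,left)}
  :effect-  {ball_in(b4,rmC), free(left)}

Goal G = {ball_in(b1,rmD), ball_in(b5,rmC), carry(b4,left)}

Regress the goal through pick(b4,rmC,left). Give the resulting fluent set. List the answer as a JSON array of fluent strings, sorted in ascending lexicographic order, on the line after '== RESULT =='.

Compute (G \ add) ∪ pre:
  G ∩ del = {}  (empty — regression defined)
  G \ add = {ball_in(b1,rmD), ball_in(b5,rmC), carry(b4,left)} \ {carry(b4,left)} = {ball_in(b1,rmD), ball_in(b5,rmC)}
  ∪ pre   = {ball_in(b1,rmD), ball_in(b5,rmC)} ∪ {ball_in(b4,rmC), free(left), robot_in(rmC)}
          = {ball_in(b1,rmD), ball_in(b4,rmC), ball_in(b5,rmC), free(left), robot_in(rmC)}

== RESULT ==
["ball_in(b1,rmD)", "ball_in(b4,rmC)", "ball_in(b5,rmC)", "free(left)", "robot_in(rmC)"]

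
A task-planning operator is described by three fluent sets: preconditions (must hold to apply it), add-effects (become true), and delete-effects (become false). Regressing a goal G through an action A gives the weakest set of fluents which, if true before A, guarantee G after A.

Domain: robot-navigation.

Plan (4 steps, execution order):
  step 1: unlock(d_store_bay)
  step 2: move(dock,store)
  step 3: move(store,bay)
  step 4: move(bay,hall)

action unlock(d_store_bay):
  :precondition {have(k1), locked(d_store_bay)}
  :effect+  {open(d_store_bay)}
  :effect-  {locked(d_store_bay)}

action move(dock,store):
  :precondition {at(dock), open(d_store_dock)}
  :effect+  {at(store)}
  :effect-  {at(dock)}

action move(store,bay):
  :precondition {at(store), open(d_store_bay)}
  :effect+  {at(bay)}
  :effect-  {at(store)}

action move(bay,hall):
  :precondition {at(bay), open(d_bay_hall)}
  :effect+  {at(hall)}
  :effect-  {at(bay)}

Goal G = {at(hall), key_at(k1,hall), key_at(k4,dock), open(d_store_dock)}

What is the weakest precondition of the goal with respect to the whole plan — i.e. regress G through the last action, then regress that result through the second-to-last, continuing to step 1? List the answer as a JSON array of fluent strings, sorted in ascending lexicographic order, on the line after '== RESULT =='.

Work backward from the goal:
  through step 4 (move(bay,hall)): drop {at(hall)}, keep {key_at(k1,hall), key_at(k4,dock), open(d_store_dock)}, require {at(bay), open(d_bay_hall)}
    → {at(bay), key_at(k1,hall), key_at(k4,dock), open(d_bay_hall), open(d_store_dock)}
  through step 3 (move(store,bay)): drop {at(bay)}, keep {key_at(k1,hall), key_at(k4,dock), open(d_bay_hall), open(d_store_dock)}, require {at(store), open(d_store_bay)}
    → {at(store), key_at(k1,hall), key_at(k4,dock), open(d_bay_hall), open(d_store_bay), open(d_store_dock)}
  through step 2 (move(dock,store)): drop {at(store)}, keep {key_at(k1,hall), key_at(k4,dock), open(d_bay_hall), open(d_store_bay), open(d_store_dock)}, require {at(dock), open(d_store_dock)}
    → {at(dock), key_at(k1,hall), key_at(k4,dock), open(d_bay_hall), open(d_store_bay), open(d_store_dock)}
  through step 1 (unlock(d_store_bay)): drop {open(d_store_bay)}, keep {at(dock), key_at(k1,hall), key_at(k4,dock), open(d_bay_hall), open(d_store_dock)}, require {have(k1), locked(d_store_bay)}
    → {at(dock), have(k1), key_at(k1,hall), key_at(k4,dock), locked(d_store_bay), open(d_bay_hall), open(d_store_dock)}

== RESULT ==
["at(dock)", "have(k1)", "key_at(k1,hall)", "key_at(k4,dock)", "locked(d_store_bay)", "open(d_bay_hall)", "open(d_store_dock)"]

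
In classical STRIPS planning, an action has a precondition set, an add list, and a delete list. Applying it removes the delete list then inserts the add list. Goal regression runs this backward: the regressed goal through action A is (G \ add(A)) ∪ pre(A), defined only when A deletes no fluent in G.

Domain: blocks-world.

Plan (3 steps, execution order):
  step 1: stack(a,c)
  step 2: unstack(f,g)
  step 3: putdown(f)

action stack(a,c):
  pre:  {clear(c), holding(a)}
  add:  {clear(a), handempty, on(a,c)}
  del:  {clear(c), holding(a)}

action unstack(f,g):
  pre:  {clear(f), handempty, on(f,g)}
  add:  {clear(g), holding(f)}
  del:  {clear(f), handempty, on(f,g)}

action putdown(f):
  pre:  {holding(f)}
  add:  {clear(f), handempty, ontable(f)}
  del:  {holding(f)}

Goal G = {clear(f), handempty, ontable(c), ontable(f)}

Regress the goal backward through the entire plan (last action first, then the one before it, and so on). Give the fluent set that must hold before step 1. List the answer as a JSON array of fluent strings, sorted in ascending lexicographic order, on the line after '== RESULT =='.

Regress step by step:
  through step 3 (putdown(f)): drop {clear(f), handempty, ontable(f)}, keep {ontable(c)}, require {holding(f)}
    → {holding(f), ontable(c)}
  through step 2 (unstack(f,g)): drop {holding(f)}, keep {ontable(c)}, require {clear(f), handempty, on(f,g)}
    → {clear(f), handempty, on(f,g), ontable(c)}
  through step 1 (stack(a,c)): drop {handempty}, keep {clear(f), on(f,g), ontable(c)}, require {clear(c), holding(a)}
    → {clear(c), clear(f), holding(a), on(f,g), ontable(c)}

== RESULT ==
["clear(c)", "clear(f)", "holding(a)", "on(f,g)", "ontable(c)"]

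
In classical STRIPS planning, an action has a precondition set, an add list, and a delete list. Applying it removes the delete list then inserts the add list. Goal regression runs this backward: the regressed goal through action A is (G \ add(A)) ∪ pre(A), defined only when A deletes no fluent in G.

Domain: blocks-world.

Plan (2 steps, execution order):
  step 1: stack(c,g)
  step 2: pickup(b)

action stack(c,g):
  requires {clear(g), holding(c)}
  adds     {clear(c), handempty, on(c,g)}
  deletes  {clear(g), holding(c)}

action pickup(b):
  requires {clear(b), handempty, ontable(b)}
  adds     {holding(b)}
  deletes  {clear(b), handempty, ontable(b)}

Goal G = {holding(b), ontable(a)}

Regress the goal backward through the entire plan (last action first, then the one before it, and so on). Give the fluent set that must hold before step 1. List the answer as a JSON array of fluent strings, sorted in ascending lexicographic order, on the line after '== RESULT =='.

Regress step by step:
  through step 2 (pickup(b)): drop {holding(b)}, keep {ontable(a)}, require {clear(b), handempty, ontable(b)}
    → {clear(b), handempty, ontable(a), ontable(b)}
  through step 1 (stack(c,g)): drop {handempty}, keep {clear(b), ontable(a), ontable(b)}, require {clear(g), holding(c)}
    → {clear(b), clear(g), holding(c), ontable(a), ontable(b)}

== RESULT ==
["clear(b)", "clear(g)", "holding(c)", "ontable(a)", "ontable(b)"]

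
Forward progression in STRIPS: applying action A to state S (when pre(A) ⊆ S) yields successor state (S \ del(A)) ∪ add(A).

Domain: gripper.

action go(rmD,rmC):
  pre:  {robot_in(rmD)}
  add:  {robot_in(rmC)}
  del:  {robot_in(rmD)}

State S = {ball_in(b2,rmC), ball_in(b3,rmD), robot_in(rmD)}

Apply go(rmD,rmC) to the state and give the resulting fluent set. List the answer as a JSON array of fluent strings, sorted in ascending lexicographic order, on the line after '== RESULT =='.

Compute (S \ del) ∪ add:
  pre ⊆ S: {robot_in(rmD)} ⊆ S  — applicable
  S \ del = {ball_in(b2,rmC), ball_in(b3,rmD)}
  ∪ add   = {ball_in(b2,rmC), ball_in(b3,rmD), robot_in(rmC)}

== RESULT ==
["ball_in(b2,rmC)", "ball_in(b3,rmD)", "robot_in(rmC)"]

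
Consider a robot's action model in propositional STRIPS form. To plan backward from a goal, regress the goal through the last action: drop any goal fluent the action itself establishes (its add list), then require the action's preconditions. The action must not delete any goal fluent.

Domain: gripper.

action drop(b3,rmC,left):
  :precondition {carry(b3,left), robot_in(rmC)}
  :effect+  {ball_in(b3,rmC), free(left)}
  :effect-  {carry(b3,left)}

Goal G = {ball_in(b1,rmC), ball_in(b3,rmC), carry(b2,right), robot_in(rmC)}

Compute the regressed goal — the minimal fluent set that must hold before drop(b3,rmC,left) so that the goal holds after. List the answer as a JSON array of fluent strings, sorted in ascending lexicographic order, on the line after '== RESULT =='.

Compute (G \ add) ∪ pre:
  G ∩ del = {}  (empty — regression defined)
  G \ add = {ball_in(b1,rmC), ball_in(b3,rmC), carry(b2,right), robot_in(rmC)} \ {ball_in(b3,rmC), free(left)} = {ball_in(b1,rmC), carry(b2,right), robot_in(rmC)}
  ∪ pre   = {ball_in(b1,rmC), carry(b2,right), robot_in(rmC)} ∪ {carry(b3,left), robot_in(rmC)}
          = {ball_in(b1,rmC), carry(b2,right), carry(b3,left), robot_in(rmC)}

== RESULT ==
["ball_in(b1,rmC)", "carry(b2,right)", "carry(b3,left)", "robot_in(rmC)"]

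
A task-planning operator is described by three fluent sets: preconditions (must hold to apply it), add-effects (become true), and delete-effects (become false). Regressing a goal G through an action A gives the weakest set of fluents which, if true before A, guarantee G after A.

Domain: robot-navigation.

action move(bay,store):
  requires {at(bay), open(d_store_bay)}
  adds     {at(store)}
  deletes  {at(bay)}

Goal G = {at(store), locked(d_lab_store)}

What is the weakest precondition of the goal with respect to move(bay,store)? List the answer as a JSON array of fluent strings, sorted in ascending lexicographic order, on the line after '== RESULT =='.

Regress:
  G ∩ del = {}  (empty — regression defined)
  G \ add = {at(store), locked(d_lab_store)} \ {at(store)} = {locked(d_lab_store)}
  ∪ pre   = {locked(d_lab_store)} ∪ {at(bay), open(d_store_bay)}
          = {at(bay), locked(d_lab_store), open(d_store_bay)}

== RESULT ==
["at(bay)", "locked(d_lab_store)", "open(d_store_bay)"]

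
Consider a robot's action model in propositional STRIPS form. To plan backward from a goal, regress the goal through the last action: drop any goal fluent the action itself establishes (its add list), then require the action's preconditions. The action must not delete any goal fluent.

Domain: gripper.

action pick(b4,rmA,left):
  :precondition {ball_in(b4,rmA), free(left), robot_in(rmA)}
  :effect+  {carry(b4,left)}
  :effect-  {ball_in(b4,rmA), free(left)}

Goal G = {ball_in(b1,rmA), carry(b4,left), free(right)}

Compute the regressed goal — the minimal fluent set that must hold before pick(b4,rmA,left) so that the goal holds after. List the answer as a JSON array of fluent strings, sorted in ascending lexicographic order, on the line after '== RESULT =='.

Compute (G \ add) ∪ pre:
  G ∩ del = {}  (empty — regression defined)
  G \ add = {ball_in(b1,rmA), carry(b4,left), free(right)} \ {carry(b4,left)} = {ball_in(b1,rmA), free(right)}
  ∪ pre   = {ball_in(b1,rmA), free(right)} ∪ {ball_in(b4,rmA), free(left), robot_in(rmA)}
          = {ball_in(b1,rmA), ball_in(b4,rmA), free(left), free(right), robot_in(rmA)}

== RESULT ==
["ball_in(b1,rmA)", "ball_in(b4,rmA)", "free(left)", "free(right)", "robot_in(rmA)"]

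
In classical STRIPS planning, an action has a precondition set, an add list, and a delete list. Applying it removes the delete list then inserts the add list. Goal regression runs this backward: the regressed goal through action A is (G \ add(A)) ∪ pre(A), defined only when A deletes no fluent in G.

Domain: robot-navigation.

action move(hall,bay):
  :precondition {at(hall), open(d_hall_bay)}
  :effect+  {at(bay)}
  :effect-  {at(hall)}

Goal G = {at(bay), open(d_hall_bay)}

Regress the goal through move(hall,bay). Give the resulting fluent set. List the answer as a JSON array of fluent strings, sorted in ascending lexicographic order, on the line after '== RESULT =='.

Compute (G \ add) ∪ pre:
  G ∩ del = {}  (empty — regression defined)
  G \ add = {at(bay), open(d_hall_bay)} \ {at(bay)} = {open(d_hall_bay)}
  ∪ pre   = {open(d_hall_bay)} ∪ {at(hall), open(d_hall_bay)}
          = {at(hall), open(d_hall_bay)}

== RESULT ==
["at(hall)", "open(d_hall_bay)"]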